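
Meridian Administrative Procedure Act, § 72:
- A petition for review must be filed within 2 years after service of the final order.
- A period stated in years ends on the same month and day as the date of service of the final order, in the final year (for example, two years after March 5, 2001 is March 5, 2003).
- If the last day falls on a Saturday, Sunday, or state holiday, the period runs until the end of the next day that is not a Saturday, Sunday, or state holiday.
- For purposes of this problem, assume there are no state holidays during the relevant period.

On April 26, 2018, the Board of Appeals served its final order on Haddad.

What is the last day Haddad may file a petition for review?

2 years after April 26, 2018 is April 26, 2020.
April 26, 2020 is Sunday. The next qualifying day is April 27, 2020.

April 27, 2020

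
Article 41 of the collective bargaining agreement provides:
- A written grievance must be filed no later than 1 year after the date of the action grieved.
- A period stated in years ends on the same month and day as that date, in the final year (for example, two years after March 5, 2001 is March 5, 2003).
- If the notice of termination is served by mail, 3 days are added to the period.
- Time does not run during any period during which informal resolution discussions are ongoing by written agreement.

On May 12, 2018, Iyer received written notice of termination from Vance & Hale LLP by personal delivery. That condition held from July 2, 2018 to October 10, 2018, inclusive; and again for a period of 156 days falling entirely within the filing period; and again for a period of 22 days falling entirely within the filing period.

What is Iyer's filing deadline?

February 15, 2020

1 year after May 12, 2018 is May 12, 2019.
Service was not by mail, so no mail extension applies.
From July 2, 2018 through October 10, 2018 inclusive is 101 days; tolling adds 101 days: May 12, 2019 + 101 days = August 21, 2019.
Tolling adds 156 days: August 21, 2019 + 156 days = January 24, 2020.
Tolling adds 22 days: January 24, 2020 + 22 days = February 15, 2020.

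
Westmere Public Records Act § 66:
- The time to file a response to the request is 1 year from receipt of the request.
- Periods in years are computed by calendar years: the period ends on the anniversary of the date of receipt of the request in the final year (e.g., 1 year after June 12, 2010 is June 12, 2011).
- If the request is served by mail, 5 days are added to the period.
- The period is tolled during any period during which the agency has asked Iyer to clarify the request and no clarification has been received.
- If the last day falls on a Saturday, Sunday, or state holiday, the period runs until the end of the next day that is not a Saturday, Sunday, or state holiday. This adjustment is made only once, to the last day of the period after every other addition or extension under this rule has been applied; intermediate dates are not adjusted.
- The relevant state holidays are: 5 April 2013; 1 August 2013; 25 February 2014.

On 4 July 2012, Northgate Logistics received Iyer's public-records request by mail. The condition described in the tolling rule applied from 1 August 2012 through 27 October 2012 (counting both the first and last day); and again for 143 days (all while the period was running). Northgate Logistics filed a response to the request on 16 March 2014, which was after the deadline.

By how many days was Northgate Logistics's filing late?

18 days

1 year after 4 July 2012 is July 4, 2013.
Service was by mail, adding 5 days: July 4, 2013 + 5 days = July 9, 2013.
From August 1, 2012 through October 27, 2012 inclusive is 88 days; tolling adds 88 days: July 9, 2013 + 88 days = October 5, 2013.
Tolling adds 143 days: October 5, 2013 + 143 days = February 25, 2014.
February 25, 2014 is a listed holiday. The next qualifying day is February 26, 2014.
The deadline is February 26, 2014; from February 26, 2014 to March 16, 2014 is 18 days.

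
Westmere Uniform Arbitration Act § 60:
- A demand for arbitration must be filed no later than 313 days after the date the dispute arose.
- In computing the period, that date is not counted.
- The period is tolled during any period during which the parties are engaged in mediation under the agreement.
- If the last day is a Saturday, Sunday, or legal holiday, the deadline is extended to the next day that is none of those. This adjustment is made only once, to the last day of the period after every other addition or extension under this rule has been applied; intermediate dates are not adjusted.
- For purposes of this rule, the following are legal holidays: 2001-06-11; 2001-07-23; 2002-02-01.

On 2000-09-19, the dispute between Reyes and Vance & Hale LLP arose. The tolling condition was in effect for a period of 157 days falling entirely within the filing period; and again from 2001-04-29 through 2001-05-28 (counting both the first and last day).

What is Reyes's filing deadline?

313 days after 2000-09-19 is July 29, 2001.
Tolling adds 157 days: July 29, 2001 + 157 days = January 2, 2002.
From April 29, 2001 through May 28, 2001 inclusive is 30 days; tolling adds 30 days: January 2, 2002 + 30 days = February 1, 2002.
February 1, 2002 is a listed holiday; February 2, 2002 is Saturday; February 3, 2002 is Sunday. The next qualifying day is February 4, 2002.

February 4, 2002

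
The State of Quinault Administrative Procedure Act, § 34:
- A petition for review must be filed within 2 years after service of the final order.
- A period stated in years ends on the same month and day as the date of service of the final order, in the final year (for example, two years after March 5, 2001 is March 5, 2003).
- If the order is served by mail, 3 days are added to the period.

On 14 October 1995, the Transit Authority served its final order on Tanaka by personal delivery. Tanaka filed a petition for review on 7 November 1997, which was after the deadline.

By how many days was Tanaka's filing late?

2 years after 14 October 1995 is October 14, 1997.
Service was not by mail, so no mail extension applies.
The deadline is October 14, 1997; from October 14, 1997 to November 7, 1997 is 24 days.

24 days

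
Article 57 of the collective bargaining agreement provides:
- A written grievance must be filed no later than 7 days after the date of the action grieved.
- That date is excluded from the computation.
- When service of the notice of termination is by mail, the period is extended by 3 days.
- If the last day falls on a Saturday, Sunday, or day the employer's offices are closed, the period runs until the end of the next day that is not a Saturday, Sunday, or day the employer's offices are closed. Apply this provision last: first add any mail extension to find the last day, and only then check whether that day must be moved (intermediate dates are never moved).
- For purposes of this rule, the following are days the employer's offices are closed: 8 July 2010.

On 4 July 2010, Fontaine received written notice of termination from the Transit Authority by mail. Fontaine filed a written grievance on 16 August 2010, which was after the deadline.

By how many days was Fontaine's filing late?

7 days after 4 July 2010 is July 11, 2010.
Service was by mail, adding 3 days: July 11, 2010 + 3 days = July 14, 2010.
July 14, 2010 is a Wednesday and not a day the employer's offices are closed, so no extension applies.
The deadline is July 14, 2010; from July 14, 2010 to August 16, 2010 is 33 days.

33 days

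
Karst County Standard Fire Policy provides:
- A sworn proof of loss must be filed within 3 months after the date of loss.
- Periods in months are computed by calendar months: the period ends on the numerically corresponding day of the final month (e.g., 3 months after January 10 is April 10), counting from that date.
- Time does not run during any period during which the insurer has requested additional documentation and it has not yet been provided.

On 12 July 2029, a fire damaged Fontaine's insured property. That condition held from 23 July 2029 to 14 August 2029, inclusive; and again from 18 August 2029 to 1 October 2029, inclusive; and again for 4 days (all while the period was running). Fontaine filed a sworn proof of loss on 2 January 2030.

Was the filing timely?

No

3 months after 12 July 2029 is October 12, 2029.
From July 23, 2029 through August 14, 2029 inclusive is 23 days; tolling adds 23 days: October 12, 2029 + 23 days = November 4, 2029.
From August 18, 2029 through October 1, 2029 inclusive is 45 days; tolling adds 45 days: November 4, 2029 + 45 days = December 19, 2029.
Tolling adds 4 days: December 19, 2029 + 4 days = December 23, 2029.
The deadline is December 23, 2029; the filing on January 2, 2030 is after that date.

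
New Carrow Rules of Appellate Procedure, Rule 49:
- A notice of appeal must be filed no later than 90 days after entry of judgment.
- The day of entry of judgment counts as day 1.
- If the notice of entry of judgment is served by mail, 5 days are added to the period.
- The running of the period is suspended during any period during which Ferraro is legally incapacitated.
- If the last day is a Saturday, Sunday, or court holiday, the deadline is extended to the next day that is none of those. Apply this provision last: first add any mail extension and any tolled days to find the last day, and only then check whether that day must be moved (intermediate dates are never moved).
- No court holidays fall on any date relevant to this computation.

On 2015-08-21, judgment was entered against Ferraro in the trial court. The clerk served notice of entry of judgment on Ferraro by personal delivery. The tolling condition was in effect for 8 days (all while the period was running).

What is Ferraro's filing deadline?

Counting 2015-08-21 as day 1, day 90 is November 18, 2015.
Service was not by mail, so no mail extension applies.
Tolling adds 8 days: November 18, 2015 + 8 days = November 26, 2015.
November 26, 2015 is a Thursday and not a court holiday, so no extension applies.

November 26, 2015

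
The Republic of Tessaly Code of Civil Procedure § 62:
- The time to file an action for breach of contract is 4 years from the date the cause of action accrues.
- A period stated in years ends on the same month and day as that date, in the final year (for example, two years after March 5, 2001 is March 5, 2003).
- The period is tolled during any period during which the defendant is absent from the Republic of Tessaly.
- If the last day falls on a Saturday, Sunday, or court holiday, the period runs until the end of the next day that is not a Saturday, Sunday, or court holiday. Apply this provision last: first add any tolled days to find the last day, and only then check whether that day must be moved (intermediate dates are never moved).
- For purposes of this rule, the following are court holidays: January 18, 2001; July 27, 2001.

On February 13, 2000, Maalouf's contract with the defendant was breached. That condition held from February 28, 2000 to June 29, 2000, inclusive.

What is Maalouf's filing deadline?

June 15, 2004

4 years after February 13, 2000 is February 13, 2004.
From February 28, 2000 through June 29, 2000 inclusive is 123 days; tolling adds 123 days: February 13, 2004 + 123 days = June 15, 2004.
June 15, 2004 is a Tuesday and not a court holiday, so no extension applies.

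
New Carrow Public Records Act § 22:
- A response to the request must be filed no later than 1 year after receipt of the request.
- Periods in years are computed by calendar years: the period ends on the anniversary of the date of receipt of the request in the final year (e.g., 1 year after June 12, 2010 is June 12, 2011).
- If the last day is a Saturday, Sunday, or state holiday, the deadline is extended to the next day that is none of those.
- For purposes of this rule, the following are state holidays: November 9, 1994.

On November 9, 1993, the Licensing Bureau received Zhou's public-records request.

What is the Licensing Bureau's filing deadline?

1 year after November 9, 1993 is November 9, 1994.
November 9, 1994 is a listed holiday. The next qualifying day is November 10, 1994.

November 10, 1994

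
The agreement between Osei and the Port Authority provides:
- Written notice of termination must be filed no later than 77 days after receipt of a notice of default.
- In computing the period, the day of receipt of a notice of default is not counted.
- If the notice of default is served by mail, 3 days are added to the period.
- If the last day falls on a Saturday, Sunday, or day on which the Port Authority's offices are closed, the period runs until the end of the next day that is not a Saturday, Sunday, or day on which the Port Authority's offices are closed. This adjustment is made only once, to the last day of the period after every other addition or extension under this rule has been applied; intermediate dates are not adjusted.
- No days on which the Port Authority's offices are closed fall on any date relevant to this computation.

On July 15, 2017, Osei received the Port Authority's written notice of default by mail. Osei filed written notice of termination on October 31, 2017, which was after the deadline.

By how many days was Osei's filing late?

28 days

77 days after July 15, 2017 is September 30, 2017.
Service was by mail, adding 3 days: September 30, 2017 + 3 days = October 3, 2017.
October 3, 2017 is a Tuesday and not a day on which the Port Authority's offices are closed, so no extension applies.
The deadline is October 3, 2017; from October 3, 2017 to October 31, 2017 is 28 days.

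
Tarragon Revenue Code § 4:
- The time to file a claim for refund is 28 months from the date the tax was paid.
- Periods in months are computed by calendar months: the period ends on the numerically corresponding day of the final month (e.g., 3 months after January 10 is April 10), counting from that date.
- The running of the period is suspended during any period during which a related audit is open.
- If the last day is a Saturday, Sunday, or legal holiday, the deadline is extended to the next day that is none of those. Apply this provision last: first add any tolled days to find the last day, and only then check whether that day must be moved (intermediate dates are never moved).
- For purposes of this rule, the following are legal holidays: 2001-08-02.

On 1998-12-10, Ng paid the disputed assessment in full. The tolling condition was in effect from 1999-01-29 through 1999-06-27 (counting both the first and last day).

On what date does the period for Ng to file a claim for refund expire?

28 months after 1998-12-10 is April 10, 2001.
From January 29, 1999 through June 27, 1999 inclusive is 150 days; tolling adds 150 days: April 10, 2001 + 150 days = September 7, 2001.
September 7, 2001 is a Friday and not a legal holiday, so no extension applies.

September 7, 2001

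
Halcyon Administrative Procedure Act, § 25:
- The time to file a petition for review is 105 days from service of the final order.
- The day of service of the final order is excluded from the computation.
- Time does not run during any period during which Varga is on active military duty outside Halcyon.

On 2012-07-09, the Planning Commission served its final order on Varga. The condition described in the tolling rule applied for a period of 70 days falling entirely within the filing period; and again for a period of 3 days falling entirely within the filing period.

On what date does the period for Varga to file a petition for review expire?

105 days after 2012-07-09 is October 22, 2012.
Tolling adds 70 days: October 22, 2012 + 70 days = December 31, 2012.
Tolling adds 3 days: December 31, 2012 + 3 days = January 3, 2013.

January 3, 2013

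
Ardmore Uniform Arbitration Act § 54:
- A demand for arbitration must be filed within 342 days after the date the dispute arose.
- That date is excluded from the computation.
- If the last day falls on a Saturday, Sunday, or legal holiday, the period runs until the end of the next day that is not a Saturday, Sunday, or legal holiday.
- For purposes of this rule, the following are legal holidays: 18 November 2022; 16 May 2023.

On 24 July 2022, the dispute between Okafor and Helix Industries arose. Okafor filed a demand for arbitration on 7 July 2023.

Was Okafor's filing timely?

342 days after 24 July 2022 is July 1, 2023.
July 1, 2023 is Saturday; July 2, 2023 is Sunday. The next qualifying day is July 3, 2023.
The deadline is July 3, 2023; the filing on July 7, 2023 is after that date.

No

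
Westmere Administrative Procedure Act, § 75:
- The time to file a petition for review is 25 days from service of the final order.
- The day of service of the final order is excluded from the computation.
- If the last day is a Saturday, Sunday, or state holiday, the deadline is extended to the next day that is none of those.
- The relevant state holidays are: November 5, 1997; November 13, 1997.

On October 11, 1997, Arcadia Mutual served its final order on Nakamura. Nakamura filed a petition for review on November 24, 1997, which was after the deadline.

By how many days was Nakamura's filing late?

25 days after October 11, 1997 is November 5, 1997.
November 5, 1997 is a listed holiday. The next qualifying day is November 6, 1997.
The deadline is November 6, 1997; from November 6, 1997 to November 24, 1997 is 18 days.

18 days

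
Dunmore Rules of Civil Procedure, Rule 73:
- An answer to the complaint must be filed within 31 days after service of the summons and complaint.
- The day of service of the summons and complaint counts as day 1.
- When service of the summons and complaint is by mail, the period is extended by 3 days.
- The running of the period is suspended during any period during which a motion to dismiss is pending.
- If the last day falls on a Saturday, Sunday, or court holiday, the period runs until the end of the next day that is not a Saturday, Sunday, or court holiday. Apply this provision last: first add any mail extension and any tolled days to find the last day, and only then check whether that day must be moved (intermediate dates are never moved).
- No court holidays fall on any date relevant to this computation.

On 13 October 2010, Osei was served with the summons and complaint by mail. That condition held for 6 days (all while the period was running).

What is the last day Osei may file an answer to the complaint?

Counting 13 October 2010 as day 1, day 31 is November 12, 2010.
Service was by mail, adding 3 days: November 12, 2010 + 3 days = November 15, 2010.
Tolling adds 6 days: November 15, 2010 + 6 days = November 21, 2010.
November 21, 2010 is Sunday. The next qualifying day is November 22, 2010.

November 22, 2010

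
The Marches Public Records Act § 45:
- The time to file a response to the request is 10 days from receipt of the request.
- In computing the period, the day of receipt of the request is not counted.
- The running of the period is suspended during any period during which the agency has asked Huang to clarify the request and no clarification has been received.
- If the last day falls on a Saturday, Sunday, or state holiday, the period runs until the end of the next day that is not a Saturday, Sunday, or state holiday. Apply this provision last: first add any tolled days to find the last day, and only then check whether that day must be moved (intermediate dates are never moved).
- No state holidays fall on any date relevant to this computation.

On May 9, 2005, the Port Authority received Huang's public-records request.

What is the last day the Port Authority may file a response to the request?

May 19, 2005

10 days after May 9, 2005 is May 19, 2005.
May 19, 2005 is a Thursday and not a state holiday, so no extension applies.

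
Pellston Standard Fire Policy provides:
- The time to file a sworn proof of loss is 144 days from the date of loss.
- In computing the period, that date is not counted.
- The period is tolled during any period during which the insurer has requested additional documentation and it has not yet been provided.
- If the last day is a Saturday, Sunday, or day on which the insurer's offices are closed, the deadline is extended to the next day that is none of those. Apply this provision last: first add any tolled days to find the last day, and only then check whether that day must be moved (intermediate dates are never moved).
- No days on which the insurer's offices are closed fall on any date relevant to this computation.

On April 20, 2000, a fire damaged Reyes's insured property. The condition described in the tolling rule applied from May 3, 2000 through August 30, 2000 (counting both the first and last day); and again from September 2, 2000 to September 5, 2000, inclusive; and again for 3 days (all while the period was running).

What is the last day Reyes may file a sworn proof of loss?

144 days after April 20, 2000 is September 11, 2000.
From May 3, 2000 through August 30, 2000 inclusive is 120 days; tolling adds 120 days: September 11, 2000 + 120 days = January 9, 2001.
From September 2, 2000 through September 5, 2000 inclusive is 4 days; tolling adds 4 days: January 9, 2001 + 4 days = January 13, 2001.
Tolling adds 3 days: January 13, 2001 + 3 days = January 16, 2001.
January 16, 2001 is a Tuesday and not a day on which the insurer's offices are closed, so no extension applies.

January 16, 2001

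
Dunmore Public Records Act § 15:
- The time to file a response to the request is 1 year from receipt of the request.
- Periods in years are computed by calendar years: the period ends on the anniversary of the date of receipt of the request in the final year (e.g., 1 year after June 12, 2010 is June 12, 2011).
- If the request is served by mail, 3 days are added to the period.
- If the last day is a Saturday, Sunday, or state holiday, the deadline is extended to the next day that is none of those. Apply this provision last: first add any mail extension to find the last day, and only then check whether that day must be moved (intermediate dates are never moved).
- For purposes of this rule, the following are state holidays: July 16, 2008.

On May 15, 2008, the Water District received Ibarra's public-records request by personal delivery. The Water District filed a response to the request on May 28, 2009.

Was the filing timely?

No

1 year after May 15, 2008 is May 15, 2009.
Service was not by mail, so no mail extension applies.
May 15, 2009 is a Friday and not a state holiday, so no extension applies.
The deadline is May 15, 2009; the filing on May 28, 2009 is after that date.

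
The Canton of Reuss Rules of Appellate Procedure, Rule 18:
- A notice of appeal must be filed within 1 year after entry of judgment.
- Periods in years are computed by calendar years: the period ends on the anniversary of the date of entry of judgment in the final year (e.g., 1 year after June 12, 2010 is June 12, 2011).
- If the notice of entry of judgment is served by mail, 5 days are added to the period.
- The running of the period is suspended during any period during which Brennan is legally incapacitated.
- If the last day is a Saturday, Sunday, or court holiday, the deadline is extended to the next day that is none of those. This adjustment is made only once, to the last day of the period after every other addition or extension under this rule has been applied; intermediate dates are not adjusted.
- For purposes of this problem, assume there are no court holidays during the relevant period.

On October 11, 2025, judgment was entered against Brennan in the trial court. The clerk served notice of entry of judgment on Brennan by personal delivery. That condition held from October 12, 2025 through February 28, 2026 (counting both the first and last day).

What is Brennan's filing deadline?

March 1, 2027

1 year after October 11, 2025 is October 11, 2026.
Service was not by mail, so no mail extension applies.
From October 12, 2025 through February 28, 2026 inclusive is 140 days; tolling adds 140 days: October 11, 2026 + 140 days = February 28, 2027.
February 28, 2027 is Sunday. The next qualifying day is March 1, 2027.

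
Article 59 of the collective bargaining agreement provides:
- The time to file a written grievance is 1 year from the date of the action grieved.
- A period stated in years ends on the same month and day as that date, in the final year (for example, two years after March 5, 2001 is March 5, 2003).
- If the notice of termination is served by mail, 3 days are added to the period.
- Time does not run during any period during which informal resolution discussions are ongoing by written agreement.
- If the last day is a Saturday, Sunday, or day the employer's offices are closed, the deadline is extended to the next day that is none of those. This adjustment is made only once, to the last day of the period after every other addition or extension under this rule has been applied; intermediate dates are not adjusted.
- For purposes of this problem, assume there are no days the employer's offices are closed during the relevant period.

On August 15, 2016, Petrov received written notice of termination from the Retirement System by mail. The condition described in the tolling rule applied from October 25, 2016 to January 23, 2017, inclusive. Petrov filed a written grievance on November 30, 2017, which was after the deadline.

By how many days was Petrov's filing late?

13 days

1 year after August 15, 2016 is August 15, 2017.
Service was by mail, adding 3 days: August 15, 2017 + 3 days = August 18, 2017.
From October 25, 2016 through January 23, 2017 inclusive is 91 days; tolling adds 91 days: August 18, 2017 + 91 days = November 17, 2017.
November 17, 2017 is a Friday and not a day the employer's offices are closed, so no extension applies.
The deadline is November 17, 2017; from November 17, 2017 to November 30, 2017 is 13 days.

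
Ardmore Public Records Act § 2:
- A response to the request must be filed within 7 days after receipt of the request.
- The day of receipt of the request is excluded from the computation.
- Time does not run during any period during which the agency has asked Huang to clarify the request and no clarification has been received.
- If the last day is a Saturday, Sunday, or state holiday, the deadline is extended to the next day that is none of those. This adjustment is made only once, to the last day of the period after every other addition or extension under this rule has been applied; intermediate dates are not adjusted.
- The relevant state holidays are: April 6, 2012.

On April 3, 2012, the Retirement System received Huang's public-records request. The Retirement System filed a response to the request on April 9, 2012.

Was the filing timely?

7 days after April 3, 2012 is April 10, 2012.
April 10, 2012 is a Tuesday and not a state holiday, so no extension applies.
The deadline is April 10, 2012; the filing on April 9, 2012 is on or before that date.

Yes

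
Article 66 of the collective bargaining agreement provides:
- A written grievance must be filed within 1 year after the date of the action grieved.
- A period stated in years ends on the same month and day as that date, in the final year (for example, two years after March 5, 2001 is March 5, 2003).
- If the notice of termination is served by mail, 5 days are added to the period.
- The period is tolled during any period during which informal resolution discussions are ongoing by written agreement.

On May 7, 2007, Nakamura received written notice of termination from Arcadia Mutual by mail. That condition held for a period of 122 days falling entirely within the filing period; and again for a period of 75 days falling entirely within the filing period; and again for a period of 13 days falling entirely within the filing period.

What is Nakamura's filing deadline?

1 year after May 7, 2007 is May 7, 2008.
Service was by mail, adding 5 days: May 7, 2008 + 5 days = May 12, 2008.
Tolling adds 122 days: May 12, 2008 + 122 days = September 11, 2008.
Tolling adds 75 days: September 11, 2008 + 75 days = November 25, 2008.
Tolling adds 13 days: November 25, 2008 + 13 days = December 8, 2008.

December 8, 2008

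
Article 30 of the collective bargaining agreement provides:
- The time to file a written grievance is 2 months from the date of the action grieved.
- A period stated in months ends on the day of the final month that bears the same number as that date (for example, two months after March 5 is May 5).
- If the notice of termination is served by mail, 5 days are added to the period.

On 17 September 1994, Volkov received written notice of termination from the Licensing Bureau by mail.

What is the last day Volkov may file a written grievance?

November 22, 1994

2 months after 17 September 1994 is November 17, 1994.
Service was by mail, adding 5 days: November 17, 1994 + 5 days = November 22, 1994.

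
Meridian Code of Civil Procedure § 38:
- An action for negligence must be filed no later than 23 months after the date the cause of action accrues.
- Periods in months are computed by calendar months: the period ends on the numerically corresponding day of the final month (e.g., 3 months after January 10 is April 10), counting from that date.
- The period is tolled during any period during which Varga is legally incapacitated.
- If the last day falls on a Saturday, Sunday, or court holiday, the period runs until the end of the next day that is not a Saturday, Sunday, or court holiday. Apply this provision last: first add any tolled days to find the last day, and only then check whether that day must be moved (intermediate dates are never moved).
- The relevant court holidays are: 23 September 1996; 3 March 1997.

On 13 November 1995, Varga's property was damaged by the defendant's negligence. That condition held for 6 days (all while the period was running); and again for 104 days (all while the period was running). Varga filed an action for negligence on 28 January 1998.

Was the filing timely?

23 months after 13 November 1995 is October 13, 1997.
Tolling adds 6 days: October 13, 1997 + 6 days = October 19, 1997.
Tolling adds 104 days: October 19, 1997 + 104 days = January 31, 1998.
January 31, 1998 is Saturday; February 1, 1998 is Sunday. The next qualifying day is February 2, 1998.
The deadline is February 2, 1998; the filing on January 28, 1998 is on or before that date.

Yes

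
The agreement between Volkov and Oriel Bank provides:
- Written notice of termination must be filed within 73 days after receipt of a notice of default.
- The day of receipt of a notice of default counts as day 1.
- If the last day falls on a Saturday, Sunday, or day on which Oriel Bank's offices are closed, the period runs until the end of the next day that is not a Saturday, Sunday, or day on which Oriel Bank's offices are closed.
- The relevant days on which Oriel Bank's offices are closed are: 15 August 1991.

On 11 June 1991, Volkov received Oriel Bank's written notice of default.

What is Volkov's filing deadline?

August 22, 1991

Counting 11 June 1991 as day 1, day 73 is August 22, 1991.
August 22, 1991 is a Thursday and not a day on which Oriel Bank's offices are closed, so no extension applies.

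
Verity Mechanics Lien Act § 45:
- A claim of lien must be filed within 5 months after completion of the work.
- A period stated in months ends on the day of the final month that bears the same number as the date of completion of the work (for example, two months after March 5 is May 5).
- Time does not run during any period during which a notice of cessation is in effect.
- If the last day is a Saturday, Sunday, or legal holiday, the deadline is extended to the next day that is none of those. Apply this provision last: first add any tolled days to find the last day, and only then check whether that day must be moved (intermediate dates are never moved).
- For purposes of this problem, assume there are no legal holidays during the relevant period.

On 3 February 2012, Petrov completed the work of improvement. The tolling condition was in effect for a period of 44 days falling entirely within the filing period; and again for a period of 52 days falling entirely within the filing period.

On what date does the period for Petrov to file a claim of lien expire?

5 months after 3 February 2012 is July 3, 2012.
Tolling adds 44 days: July 3, 2012 + 44 days = August 16, 2012.
Tolling adds 52 days: August 16, 2012 + 52 days = October 7, 2012.
October 7, 2012 is Sunday. The next qualifying day is October 8, 2012.

October 8, 2012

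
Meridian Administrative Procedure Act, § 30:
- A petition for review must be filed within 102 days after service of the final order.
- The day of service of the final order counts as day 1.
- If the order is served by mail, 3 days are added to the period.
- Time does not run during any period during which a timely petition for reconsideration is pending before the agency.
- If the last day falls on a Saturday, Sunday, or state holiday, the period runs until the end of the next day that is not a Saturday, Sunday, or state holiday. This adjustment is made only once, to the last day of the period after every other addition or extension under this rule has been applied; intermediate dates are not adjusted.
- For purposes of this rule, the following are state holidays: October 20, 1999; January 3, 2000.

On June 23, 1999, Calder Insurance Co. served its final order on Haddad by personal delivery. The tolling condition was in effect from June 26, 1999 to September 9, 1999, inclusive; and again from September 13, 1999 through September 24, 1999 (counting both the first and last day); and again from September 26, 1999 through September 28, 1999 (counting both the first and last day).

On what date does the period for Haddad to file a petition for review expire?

Counting June 23, 1999 as day 1, day 102 is October 2, 1999.
Service was not by mail, so no mail extension applies.
From June 26, 1999 through September 9, 1999 inclusive is 76 days; tolling adds 76 days: October 2, 1999 + 76 days = December 17, 1999.
From September 13, 1999 through September 24, 1999 inclusive is 12 days; tolling adds 12 days: December 17, 1999 + 12 days = December 29, 1999.
From September 26, 1999 through September 28, 1999 inclusive is 3 days; tolling adds 3 days: December 29, 1999 + 3 days = January 1, 2000.
January 1, 2000 is Saturday; January 2, 2000 is Sunday; January 3, 2000 is a listed holiday. The next qualifying day is January 4, 2000.

January 4, 2000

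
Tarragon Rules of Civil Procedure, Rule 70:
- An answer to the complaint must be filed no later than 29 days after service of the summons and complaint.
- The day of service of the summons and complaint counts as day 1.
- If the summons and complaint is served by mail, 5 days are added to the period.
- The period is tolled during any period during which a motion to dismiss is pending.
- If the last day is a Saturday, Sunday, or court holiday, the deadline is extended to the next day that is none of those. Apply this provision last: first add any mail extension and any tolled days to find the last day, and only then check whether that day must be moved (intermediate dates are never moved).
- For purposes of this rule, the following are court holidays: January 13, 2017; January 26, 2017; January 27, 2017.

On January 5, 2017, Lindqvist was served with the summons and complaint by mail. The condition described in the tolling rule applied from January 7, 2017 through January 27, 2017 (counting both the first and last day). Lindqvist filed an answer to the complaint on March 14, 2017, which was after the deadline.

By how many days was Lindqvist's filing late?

14 days

Counting January 5, 2017 as day 1, day 29 is February 2, 2017.
Service was by mail, adding 5 days: February 2, 2017 + 5 days = February 7, 2017.
From January 7, 2017 through January 27, 2017 inclusive is 21 days; tolling adds 21 days: February 7, 2017 + 21 days = February 28, 2017.
February 28, 2017 is a Tuesday and not a court holiday, so no extension applies.
The deadline is February 28, 2017; from February 28, 2017 to March 14, 2017 is 14 days.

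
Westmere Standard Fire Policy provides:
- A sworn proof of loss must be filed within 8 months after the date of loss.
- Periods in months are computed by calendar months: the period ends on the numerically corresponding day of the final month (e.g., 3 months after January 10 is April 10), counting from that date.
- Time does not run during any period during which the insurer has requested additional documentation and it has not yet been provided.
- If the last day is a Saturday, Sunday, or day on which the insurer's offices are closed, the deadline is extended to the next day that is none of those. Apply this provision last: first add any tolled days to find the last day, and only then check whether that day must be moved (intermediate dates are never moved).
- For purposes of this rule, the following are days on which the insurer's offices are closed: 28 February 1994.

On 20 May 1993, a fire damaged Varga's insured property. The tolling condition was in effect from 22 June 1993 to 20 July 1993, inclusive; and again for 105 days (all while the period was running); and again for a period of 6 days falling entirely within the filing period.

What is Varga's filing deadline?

8 months after 20 May 1993 is January 20, 1994.
From June 22, 1993 through July 20, 1993 inclusive is 29 days; tolling adds 29 days: January 20, 1994 + 29 days = February 18, 1994.
Tolling adds 105 days: February 18, 1994 + 105 days = June 3, 1994.
Tolling adds 6 days: June 3, 1994 + 6 days = June 9, 1994.
June 9, 1994 is a Thursday and not a day on which the insurer's offices are closed, so no extension applies.

June 9, 1994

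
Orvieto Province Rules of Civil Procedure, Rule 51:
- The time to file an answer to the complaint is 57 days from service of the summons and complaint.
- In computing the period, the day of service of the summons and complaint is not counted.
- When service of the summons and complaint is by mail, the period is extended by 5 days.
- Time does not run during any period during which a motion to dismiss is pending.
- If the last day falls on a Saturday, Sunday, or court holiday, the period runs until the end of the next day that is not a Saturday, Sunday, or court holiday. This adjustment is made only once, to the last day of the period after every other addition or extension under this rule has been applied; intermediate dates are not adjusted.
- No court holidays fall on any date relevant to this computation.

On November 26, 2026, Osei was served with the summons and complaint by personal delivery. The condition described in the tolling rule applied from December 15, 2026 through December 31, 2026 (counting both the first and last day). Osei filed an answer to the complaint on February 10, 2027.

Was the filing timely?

No

57 days after November 26, 2026 is January 22, 2027.
Service was not by mail, so no mail extension applies.
From December 15, 2026 through December 31, 2026 inclusive is 17 days; tolling adds 17 days: January 22, 2027 + 17 days = February 8, 2027.
February 8, 2027 is a Monday and not a court holiday, so no extension applies.
The deadline is February 8, 2027; the filing on February 10, 2027 is after that date.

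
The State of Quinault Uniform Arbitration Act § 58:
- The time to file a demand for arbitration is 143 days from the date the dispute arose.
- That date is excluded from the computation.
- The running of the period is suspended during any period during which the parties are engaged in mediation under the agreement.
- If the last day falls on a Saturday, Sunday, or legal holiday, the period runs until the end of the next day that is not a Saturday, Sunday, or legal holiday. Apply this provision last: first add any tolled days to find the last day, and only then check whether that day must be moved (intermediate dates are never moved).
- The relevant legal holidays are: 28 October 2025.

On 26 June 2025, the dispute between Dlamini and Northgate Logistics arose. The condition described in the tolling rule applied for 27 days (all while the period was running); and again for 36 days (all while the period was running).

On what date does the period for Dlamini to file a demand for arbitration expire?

January 19, 2026

143 days after 26 June 2025 is November 16, 2025.
Tolling adds 27 days: November 16, 2025 + 27 days = December 13, 2025.
Tolling adds 36 days: December 13, 2025 + 36 days = January 18, 2026.
January 18, 2026 is Sunday. The next qualifying day is January 19, 2026.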